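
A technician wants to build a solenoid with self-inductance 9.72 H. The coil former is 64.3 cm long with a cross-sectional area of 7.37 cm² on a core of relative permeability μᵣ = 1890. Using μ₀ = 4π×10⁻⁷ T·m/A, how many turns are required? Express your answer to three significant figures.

A = 7.37 cm² = 7.370×10^-4 m².
From L = μ₀μᵣN²A/ℓ, N = √(Lℓ / (μ₀μᵣA)).
N = √[(9.72)(0.643) / ((4π×10⁻⁷)(1890)×7.370×10^-4)] = √(3.571×10^6) ≈ 1889.6.

N ≈ 1890 turns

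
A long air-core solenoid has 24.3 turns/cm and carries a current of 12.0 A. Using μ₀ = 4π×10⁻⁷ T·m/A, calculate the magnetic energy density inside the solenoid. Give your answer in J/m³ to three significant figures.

u ≈ 534 J/m³

B = μ₀nI = (4π×10⁻⁷)(2.430×10^3)(12.0) = 3.664×10^-2 T.
u = B²/(2μ₀) = (3.664×10^-2)²/(2×4π×10⁻⁷) = 534.3 J/m³.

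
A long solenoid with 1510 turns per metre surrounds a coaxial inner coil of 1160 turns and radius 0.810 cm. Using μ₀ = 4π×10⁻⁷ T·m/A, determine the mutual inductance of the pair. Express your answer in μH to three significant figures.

The outer solenoid produces a uniform field B₁ = μ₀n₁I₁ across the inner coil,
so the flux linkage is N₂Φ = N₂B₁A₂ = μ₀n₁N₂A₂·I₁, giving M = μ₀n₁N₂A₂.
A₂ = πr² = π(8.100×10^-3 m)² = 2.061×10^-4 m².
M = (4π×10⁻⁷)(1510)(1160)(2.061×10^-4) = 4.537×10^-4 H.

M ≈ 454 μH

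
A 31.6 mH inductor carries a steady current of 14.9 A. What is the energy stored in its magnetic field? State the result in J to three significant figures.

Stored magnetic energy: U = ½LI².
U = ½(3.160×10^-2 H)(14.9 A)² = 3.508 J.

U ≈ 3.51 J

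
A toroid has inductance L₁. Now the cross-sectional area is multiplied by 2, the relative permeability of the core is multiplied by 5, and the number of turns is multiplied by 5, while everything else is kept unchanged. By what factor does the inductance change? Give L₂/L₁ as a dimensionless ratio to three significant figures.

L₂/L₁ = 250

For a toroid, L ∝ μᵣN²A/R.
L₂/L₁ = (2) × (5) × (5)^2 = 250.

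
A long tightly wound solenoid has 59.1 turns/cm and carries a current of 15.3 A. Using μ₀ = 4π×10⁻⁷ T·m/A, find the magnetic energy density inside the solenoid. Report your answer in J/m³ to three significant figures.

u ≈ 5140 J/m³

B = μ₀nI = (4π×10⁻⁷)(5.910×10^3)(15.3) = 0.1136 T.
u = B²/(2μ₀) = (0.1136)²/(2×4π×10⁻⁷) = 5.137×10^3 J/m³.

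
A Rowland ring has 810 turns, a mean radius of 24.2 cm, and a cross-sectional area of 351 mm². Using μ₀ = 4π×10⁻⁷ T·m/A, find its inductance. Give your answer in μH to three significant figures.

For a thin toroid, L = μ₀N²A/(2πR).
L = (4π×10⁻⁷)(810)²(3.510×10^-4) / (2π×0.242 m) = 1.903×10^-4 H.

L ≈ 190 μH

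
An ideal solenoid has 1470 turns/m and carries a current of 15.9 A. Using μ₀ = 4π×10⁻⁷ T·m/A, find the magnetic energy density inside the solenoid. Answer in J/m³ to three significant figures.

B = μ₀nI = (4π×10⁻⁷)(1.470×10^3)(15.9) = 2.937×10^-2 T.
u = B²/(2μ₀) = (2.937×10^-2)²/(2×4π×10⁻⁷) = 343.2 J/m³.

u ≈ 343 J/m³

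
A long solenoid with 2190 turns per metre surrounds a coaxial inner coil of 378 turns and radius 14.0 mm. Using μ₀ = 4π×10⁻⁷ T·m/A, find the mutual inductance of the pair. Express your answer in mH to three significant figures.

The outer solenoid produces a uniform field B₁ = μ₀n₁I₁ across the inner coil,
so the flux linkage is N₂Φ = N₂B₁A₂ = μ₀n₁N₂A₂·I₁, giving M = μ₀n₁N₂A₂.
A₂ = πr² = π(1.400×10^-2 m)² = 6.158×10^-4 m².
M = (4π×10⁻⁷)(2190)(378)(6.158×10^-4) = 6.405×10^-4 H.

M ≈ 0.641 mH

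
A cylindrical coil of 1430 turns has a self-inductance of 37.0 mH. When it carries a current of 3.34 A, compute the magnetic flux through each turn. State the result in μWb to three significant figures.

From L = NΦ_B/I, the flux per turn is Φ_B = LI/N.
Φ_B = (3.700×10^-2 H)(3.34 A)/1430 = 8.642×10^-5 Wb.

Φ_B ≈ 86.4 μWb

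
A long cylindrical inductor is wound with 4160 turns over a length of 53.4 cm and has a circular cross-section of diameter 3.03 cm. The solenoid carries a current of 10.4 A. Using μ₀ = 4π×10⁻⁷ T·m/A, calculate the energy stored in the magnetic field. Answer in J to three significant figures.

A = π(d/2)² = π(1.515×10^-2 m)² = 7.211×10^-4 m².
L = μ₀N²A/ℓ = (4π×10⁻⁷)(4160)²(7.211×10^-4)/(0.534) = 2.937×10^-2 H.
U = ½LI² = ½(2.937×10^-2)(10.4)² = 1.588 J.

U ≈ 1.59 J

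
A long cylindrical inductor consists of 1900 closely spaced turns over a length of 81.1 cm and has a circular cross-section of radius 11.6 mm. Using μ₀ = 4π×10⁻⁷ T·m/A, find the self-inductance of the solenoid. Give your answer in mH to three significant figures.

A = πr² = π(1.160×10^-2 m)² = 4.227×10^-4 m².
For a long solenoid, L = μ₀N²A/ℓ.
L = (4π×10⁻⁷)(1900)²(4.227×10^-4)/(0.811 m) = 2.3646×10^-3 H.

L ≈ 2.36 mH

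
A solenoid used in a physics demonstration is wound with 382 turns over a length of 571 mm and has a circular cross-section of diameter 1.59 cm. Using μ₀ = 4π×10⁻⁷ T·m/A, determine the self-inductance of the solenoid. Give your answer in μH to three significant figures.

A = π(d/2)² = π(7.950×10^-3 m)² = 1.986×10^-4 m².
For a long solenoid, L = μ₀N²A/ℓ.
L = (4π×10⁻⁷)(382)²(1.986×10^-4)/(0.571 m) = 6.377×10^-5 H.

L ≈ 63.8 μH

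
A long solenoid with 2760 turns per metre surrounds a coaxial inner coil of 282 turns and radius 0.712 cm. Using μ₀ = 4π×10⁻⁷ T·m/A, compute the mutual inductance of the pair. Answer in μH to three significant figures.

M ≈ 156 μH

The outer solenoid produces a uniform field B₁ = μ₀n₁I₁ across the inner coil,
so the flux linkage is N₂Φ = N₂B₁A₂ = μ₀n₁N₂A₂·I₁, giving M = μ₀n₁N₂A₂.
A₂ = πr² = π(7.120×10^-3 m)² = 1.593×10^-4 m².
M = (4π×10⁻⁷)(2760)(282)(1.593×10^-4) = 1.558×10^-4 H.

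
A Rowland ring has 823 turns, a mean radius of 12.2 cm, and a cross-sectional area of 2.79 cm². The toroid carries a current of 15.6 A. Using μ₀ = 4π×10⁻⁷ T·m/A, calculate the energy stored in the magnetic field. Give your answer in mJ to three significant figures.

L = μ₀N²A/(2πR) = (4π×10⁻⁷)(823)²(2.790×10^-4)/(2π×0.122) = 3.098×10^-4 H.
U = ½LI² = ½(3.098×10^-4)(15.6)² = 3.770×10^-2 J.

U ≈ 37.7 mJ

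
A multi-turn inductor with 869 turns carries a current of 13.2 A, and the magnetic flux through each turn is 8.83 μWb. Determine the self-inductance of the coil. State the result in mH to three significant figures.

Self-inductance is defined by L = NΦ_B/I (flux linkage over current).
L = (869)(8.830×10^-6 Wb)/(13.2 A) = 5.813×10^-4 H.

L ≈ 0.581 mH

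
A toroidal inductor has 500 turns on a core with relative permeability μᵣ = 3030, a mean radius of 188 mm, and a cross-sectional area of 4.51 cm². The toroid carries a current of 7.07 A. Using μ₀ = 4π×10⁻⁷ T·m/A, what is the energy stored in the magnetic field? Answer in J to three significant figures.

L = μ₀μᵣN²A/(2πR) = (4π×10⁻⁷)(3030)(500)²(4.510×10^-4)/(2π×0.188) = 0.3634 H.
U = ½LI² = ½(0.3634)(7.07)² = 9.083 J.

U ≈ 9.08 J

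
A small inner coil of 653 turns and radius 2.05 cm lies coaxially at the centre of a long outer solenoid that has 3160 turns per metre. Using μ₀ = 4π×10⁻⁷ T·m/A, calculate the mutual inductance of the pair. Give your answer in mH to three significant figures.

M ≈ 3.42 mH

The outer solenoid produces a uniform field B₁ = μ₀n₁I₁ across the inner coil,
so the flux linkage is N₂Φ = N₂B₁A₂ = μ₀n₁N₂A₂·I₁, giving M = μ₀n₁N₂A₂.
A₂ = πr² = π(2.050×10^-2 m)² = 1.320×10^-3 m².
M = (4π×10⁻⁷)(3160)(653)(1.320×10^-3) = 3.423×10^-3 H.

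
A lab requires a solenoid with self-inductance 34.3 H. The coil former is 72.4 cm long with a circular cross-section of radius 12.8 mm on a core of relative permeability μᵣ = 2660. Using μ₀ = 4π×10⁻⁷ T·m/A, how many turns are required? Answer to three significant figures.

N ≈ 3800 turns

A = πr² = π(1.280×10^-2 m)² = 5.147×10^-4 m².
From L = μ₀μᵣN²A/ℓ, N = √(Lℓ / (μ₀μᵣA)).
N = √[(34.3)(0.724) / ((4π×10⁻⁷)(2660)×5.147×10^-4)] = √(1.443×10^7) ≈ 3799.1.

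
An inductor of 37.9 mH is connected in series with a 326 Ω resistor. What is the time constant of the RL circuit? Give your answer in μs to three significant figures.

τ = L/R = (3.790×10^-2 H)/(326 Ω) = 1.163×10^-4 s.

τ ≈ 116 μs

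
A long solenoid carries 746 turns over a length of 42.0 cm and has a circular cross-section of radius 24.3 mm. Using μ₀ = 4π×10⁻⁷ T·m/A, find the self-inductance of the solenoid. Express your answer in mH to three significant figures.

A = πr² = π(2.430×10^-2 m)² = 1.855×10^-3 m².
For a long solenoid, L = μ₀N²A/ℓ.
L = (4π×10⁻⁷)(746)²(1.855×10^-3)/(0.42 m) = 3.089×10^-3 H.

L ≈ 3.09 mH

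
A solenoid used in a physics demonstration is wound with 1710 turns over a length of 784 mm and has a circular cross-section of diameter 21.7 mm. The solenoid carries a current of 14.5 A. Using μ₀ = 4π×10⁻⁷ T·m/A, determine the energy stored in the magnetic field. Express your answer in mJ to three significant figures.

A = π(d/2)² = π(1.085×10^-2 m)² = 3.698×10^-4 m².
L = μ₀N²A/ℓ = (4π×10⁻⁷)(1710)²(3.698×10^-4)/(0.784) = 1.733×10^-3 H.
U = ½LI² = ½(1.733×10^-3)(14.5)² = 0.1822 J.

U ≈ 182 mJ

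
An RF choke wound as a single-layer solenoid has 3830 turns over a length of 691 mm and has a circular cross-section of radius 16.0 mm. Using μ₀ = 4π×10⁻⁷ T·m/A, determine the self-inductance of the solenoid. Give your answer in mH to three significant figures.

A = πr² = π(1.600×10^-2 m)² = 8.042×10^-4 m².
For a long solenoid, L = μ₀N²A/ℓ.
L = (4π×10⁻⁷)(3830)²(8.042×10^-4)/(0.691 m) = 2.145×10^-2 H.

L ≈ 21.5 mH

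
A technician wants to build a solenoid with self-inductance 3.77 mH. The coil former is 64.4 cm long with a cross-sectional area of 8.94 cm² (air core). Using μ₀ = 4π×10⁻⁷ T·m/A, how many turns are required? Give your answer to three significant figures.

N ≈ 1470 turns

A = 8.94 cm² = 8.940×10^-4 m².
From L = μ₀N²A/ℓ, N = √(Lℓ / (μ₀A)).
N = √[(3.770×10^-3)(0.644) / ((4π×10⁻⁷)×8.940×10^-4)] = √(2.161×10^6) ≈ 1470.1.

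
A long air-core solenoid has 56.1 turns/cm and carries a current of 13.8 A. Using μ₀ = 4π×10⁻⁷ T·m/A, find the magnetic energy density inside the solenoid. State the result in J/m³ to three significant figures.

B = μ₀nI = (4π×10⁻⁷)(5.610×10^3)(13.8) = 9.729×10^-2 T.
u = B²/(2μ₀) = (9.729×10^-2)²/(2×4π×10⁻⁷) = 3.766×10^3 J/m³.

u ≈ 3770 J/m³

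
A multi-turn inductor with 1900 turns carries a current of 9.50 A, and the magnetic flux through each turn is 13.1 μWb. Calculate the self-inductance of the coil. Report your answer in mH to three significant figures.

L ≈ 2.62 mH

Self-inductance is defined by L = NΦ_B/I (flux linkage over current).
L = (1900)(1.310×10^-5 Wb)/(9.50 A) = 2.620×10^-3 H.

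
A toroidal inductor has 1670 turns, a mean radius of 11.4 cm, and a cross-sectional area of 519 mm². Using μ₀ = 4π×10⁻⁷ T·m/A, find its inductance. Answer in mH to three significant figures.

For a thin toroid, L = μ₀N²A/(2πR).
L = (4π×10⁻⁷)(1670)²(5.190×10^-4) / (2π×0.114 m) = 2.539×10^-3 H.

L ≈ 2.54 mH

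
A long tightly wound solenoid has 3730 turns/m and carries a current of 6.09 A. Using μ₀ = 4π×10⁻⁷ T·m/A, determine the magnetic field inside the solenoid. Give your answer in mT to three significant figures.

Inside a long solenoid, B = μ₀nI.
B = (4π×10⁻⁷)(3.730×10^3 m⁻¹)(6.09 A) = 2.8545×10^-2 T.

B ≈ 28.5 mT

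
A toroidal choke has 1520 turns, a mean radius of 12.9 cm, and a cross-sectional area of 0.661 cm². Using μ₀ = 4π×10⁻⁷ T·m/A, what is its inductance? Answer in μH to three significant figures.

L ≈ 237 μH

For a thin toroid, L = μ₀N²A/(2πR).
L = (4π×10⁻⁷)(1520)²(6.610×10^-5) / (2π×0.129 m) = 2.368×10^-4 H.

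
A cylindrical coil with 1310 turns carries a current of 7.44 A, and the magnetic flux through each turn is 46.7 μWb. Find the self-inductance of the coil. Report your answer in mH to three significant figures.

L ≈ 8.22 mH

Self-inductance is defined by L = NΦ_B/I (flux linkage over current).
L = (1310)(4.670×10^-5 Wb)/(7.44 A) = 8.223×10^-3 H.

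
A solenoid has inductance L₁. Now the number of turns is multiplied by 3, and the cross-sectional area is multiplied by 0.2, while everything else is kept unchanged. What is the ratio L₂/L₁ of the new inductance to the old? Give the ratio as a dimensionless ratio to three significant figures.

L₂/L₁ = 1.80

For a solenoid, L ∝ μᵣN²A/ℓ.
L₂/L₁ = (3)^2 × (0.2) = 1.80.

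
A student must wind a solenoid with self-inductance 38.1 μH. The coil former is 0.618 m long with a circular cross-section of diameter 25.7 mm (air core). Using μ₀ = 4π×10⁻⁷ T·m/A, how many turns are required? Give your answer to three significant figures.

N ≈ 190 turns

A = π(d/2)² = π(1.285×10^-2 m)² = 5.187×10^-4 m².
From L = μ₀N²A/ℓ, N = √(Lℓ / (μ₀A)).
N = √[(3.810×10^-5)(0.618) / ((4π×10⁻⁷)×5.187×10^-4)] = √(3.612×10^4) ≈ 190.1.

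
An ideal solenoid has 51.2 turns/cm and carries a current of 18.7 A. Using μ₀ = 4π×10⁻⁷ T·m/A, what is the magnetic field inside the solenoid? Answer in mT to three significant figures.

B ≈ 120 mT

Inside a long solenoid, B = μ₀nI.
B = (4π×10⁻⁷)(5.120×10^3 m⁻¹)(18.7 A) = 0.1203 T.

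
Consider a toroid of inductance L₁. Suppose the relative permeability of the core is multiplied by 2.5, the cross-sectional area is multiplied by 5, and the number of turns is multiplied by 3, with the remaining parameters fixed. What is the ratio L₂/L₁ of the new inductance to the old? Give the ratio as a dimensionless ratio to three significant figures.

L₂/L₁ = 113

For a toroid, L ∝ μᵣN²A/R.
L₂/L₁ = (2.5) × (5) × (3)^2 = 113.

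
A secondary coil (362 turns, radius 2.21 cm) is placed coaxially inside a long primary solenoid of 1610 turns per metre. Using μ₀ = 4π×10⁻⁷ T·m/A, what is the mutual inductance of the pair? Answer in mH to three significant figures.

The outer solenoid produces a uniform field B₁ = μ₀n₁I₁ across the inner coil,
so the flux linkage is N₂Φ = N₂B₁A₂ = μ₀n₁N₂A₂·I₁, giving M = μ₀n₁N₂A₂.
A₂ = πr² = π(2.210×10^-2 m)² = 1.534×10^-3 m².
M = (4π×10⁻⁷)(1610)(362)(1.534×10^-3) = 1.124×10^-3 H.

M ≈ 1.12 mH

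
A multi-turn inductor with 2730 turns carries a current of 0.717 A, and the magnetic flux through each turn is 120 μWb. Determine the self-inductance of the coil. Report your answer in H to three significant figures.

Self-inductance is defined by L = NΦ_B/I (flux linkage over current).
L = (2730)(1.200×10^-4 Wb)/(0.717 A) = 0.4569 H.

L ≈ 0.457 H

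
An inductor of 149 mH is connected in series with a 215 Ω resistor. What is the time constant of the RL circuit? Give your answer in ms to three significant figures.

τ ≈ 0.693 ms

τ = L/R = (0.149 H)/(215 Ω) = 6.930×10^-4 s.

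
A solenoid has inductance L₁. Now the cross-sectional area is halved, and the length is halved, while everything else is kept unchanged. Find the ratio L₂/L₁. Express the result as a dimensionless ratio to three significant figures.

For a solenoid, L ∝ μᵣN²A/ℓ.
L₂/L₁ = (0.5) × (0.5)^-1 = 1.00.

L₂/L₁ = 1.00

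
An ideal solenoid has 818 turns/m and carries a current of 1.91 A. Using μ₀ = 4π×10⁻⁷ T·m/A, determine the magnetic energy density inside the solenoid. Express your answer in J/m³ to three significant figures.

u ≈ 1.53 J/m³

B = μ₀nI = (4π×10⁻⁷)(818)(1.91) = 1.963×10^-3 T.
u = B²/(2μ₀) = (1.963×10^-3)²/(2×4π×10⁻⁷) = 1.534 J/m³.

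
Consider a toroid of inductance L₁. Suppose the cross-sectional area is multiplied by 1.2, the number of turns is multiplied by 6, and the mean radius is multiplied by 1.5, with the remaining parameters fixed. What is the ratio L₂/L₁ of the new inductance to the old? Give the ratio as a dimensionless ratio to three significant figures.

For a toroid, L ∝ μᵣN²A/R.
L₂/L₁ = (1.2) × (6)^2 × (1.5)^-1 = 28.8.

L₂/L₁ = 28.8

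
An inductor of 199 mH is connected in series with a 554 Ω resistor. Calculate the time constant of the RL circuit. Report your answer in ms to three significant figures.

τ ≈ 0.359 ms

τ = L/R = (0.199 H)/(554 Ω) = 3.592×10^-4 s.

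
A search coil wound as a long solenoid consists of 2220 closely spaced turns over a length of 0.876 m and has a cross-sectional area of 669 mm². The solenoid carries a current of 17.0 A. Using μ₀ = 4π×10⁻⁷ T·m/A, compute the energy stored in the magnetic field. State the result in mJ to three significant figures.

A = 669 mm² = 6.690×10^-4 m².
L = μ₀N²A/ℓ = (4π×10⁻⁷)(2220)²(6.690×10^-4)/(0.876) = 4.730×10^-3 H.
U = ½LI² = ½(4.730×10^-3)(17.0)² = 0.6834 J.

U ≈ 683 mJ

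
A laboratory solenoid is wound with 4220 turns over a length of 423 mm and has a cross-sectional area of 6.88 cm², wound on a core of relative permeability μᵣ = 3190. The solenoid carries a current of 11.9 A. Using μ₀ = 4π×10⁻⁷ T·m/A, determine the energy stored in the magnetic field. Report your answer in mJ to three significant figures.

A = 6.88 cm² = 6.880×10^-4 m².
L = μ₀μᵣN²A/ℓ = (4π×10⁻⁷)(3190)(4220)²(6.880×10^-4)/(0.423) = 116.1 H.
U = ½LI² = ½(116.1)(11.9)² = 8.221×10^3 J.

U ≈ 8220000 mJ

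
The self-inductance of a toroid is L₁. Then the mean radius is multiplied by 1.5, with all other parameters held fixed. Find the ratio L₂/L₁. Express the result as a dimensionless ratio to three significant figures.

For a toroid, L ∝ μᵣN²A/R.
L₂/L₁ = (1.5)^-1 = 0.667.

L₂/L₁ = 0.667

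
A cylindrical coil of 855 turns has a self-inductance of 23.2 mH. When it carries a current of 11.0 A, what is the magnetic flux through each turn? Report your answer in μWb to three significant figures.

Φ_B ≈ 298 μWb

From L = NΦ_B/I, the flux per turn is Φ_B = LI/N.
Φ_B = (2.320×10^-2 H)(11.0 A)/855 = 2.9848×10^-4 Wb.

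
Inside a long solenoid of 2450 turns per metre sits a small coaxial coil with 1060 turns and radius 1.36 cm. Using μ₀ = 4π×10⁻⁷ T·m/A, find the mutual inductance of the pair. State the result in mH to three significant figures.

The outer solenoid produces a uniform field B₁ = μ₀n₁I₁ across the inner coil,
so the flux linkage is N₂Φ = N₂B₁A₂ = μ₀n₁N₂A₂·I₁, giving M = μ₀n₁N₂A₂.
A₂ = πr² = π(1.360×10^-2 m)² = 5.811×10^-4 m².
M = (4π×10⁻⁷)(2450)(1060)(5.811×10^-4) = 1.896×10^-3 H.

M ≈ 1.90 mH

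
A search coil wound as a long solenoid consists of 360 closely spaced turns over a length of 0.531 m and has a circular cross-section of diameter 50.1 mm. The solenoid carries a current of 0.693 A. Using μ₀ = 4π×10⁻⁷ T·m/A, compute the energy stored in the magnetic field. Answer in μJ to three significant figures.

U ≈ 145 μJ

A = π(d/2)² = π(2.505×10^-2 m)² = 1.971×10^-3 m².
L = μ₀N²A/ℓ = (4π×10⁻⁷)(360)²(1.971×10^-3)/(0.531) = 6.046×10^-4 H.
U = ½LI² = ½(6.046×10^-4)(0.693)² = 1.452×10^-4 J.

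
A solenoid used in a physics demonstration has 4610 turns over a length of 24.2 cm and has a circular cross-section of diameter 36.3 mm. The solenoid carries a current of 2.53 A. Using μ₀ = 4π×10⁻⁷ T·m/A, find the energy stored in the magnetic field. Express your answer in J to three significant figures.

U ≈ 0.366 J

A = π(d/2)² = π(1.815×10^-2 m)² = 1.0349×10^-3 m².
L = μ₀N²A/ℓ = (4π×10⁻⁷)(4610)²(1.0349×10^-3)/(0.242) = 0.1142 H.
U = ½LI² = ½(0.1142)(2.53)² = 0.3655 J.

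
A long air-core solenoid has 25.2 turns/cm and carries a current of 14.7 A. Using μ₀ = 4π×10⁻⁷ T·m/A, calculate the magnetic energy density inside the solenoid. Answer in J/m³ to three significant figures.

u ≈ 862 J/m³

B = μ₀nI = (4π×10⁻⁷)(2.520×10^3)(14.7) = 4.655×10^-2 T.
u = B²/(2μ₀) = (4.655×10^-2)²/(2×4π×10⁻⁷) = 862.2 J/m³.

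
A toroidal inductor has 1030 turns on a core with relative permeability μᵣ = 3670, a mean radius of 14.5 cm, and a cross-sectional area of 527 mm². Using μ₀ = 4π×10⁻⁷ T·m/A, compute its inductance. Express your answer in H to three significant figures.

For a thin toroid, L = μ₀μᵣN²A/(2πR).
L = (4π×10⁻⁷)(3670)(1030)²(5.270×10^-4) / (2π×0.145 m) = 2.83 H.

L ≈ 2.83 H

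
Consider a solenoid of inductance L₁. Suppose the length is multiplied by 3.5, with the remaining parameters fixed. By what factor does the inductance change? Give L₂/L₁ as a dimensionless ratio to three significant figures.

L₂/L₁ = 0.286

For a solenoid, L ∝ μᵣN²A/ℓ.
L₂/L₁ = (3.5)^-1 = 0.286.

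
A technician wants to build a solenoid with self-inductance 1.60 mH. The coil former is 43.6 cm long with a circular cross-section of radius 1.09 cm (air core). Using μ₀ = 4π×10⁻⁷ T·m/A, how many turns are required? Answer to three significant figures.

A = πr² = π(1.090×10^-2 m)² = 3.733×10^-4 m².
From L = μ₀N²A/ℓ, N = √(Lℓ / (μ₀A)).
N = √[(1.600×10^-3)(0.436) / ((4π×10⁻⁷)×3.733×10^-4)] = √(1.487×10^6) ≈ 1219.5.

N ≈ 1220 turns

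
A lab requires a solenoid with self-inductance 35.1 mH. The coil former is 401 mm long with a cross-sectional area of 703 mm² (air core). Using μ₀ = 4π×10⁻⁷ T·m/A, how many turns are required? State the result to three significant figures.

N ≈ 3990 turns

A = 703 mm² = 7.030×10^-4 m².
From L = μ₀N²A/ℓ, N = √(Lℓ / (μ₀A)).
N = √[(3.510×10^-2)(0.401) / ((4π×10⁻⁷)×7.030×10^-4)] = √(1.593×10^7) ≈ 3991.6.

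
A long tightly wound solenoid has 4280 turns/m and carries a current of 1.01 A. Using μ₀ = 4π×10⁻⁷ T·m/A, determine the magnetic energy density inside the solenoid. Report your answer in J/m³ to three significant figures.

B = μ₀nI = (4π×10⁻⁷)(4.280×10^3)(1.01) = 5.432×10^-3 T.
u = B²/(2μ₀) = (5.432×10^-3)²/(2×4π×10⁻⁷) = 11.74 J/m³.

u ≈ 11.7 J/m³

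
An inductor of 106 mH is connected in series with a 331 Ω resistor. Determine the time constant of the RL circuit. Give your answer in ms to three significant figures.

τ = L/R = (0.106 H)/(331 Ω) = 3.202×10^-4 s.

τ ≈ 0.320 ms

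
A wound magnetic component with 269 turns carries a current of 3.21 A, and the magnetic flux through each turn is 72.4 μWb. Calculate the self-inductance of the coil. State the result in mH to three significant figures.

Self-inductance is defined by L = NΦ_B/I (flux linkage over current).
L = (269)(7.240×10^-5 Wb)/(3.21 A) = 6.067×10^-3 H.

L ≈ 6.07 mH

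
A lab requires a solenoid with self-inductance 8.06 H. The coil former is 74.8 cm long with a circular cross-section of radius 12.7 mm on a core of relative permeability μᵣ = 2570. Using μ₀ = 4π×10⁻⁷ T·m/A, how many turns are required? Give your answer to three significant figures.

N ≈ 1920 turns

A = πr² = π(1.270×10^-2 m)² = 5.067×10^-4 m².
From L = μ₀μᵣN²A/ℓ, N = √(Lℓ / (μ₀μᵣA)).
N = √[(8.06)(0.748) / ((4π×10⁻⁷)(2570)×5.067×10^-4)] = √(3.684×10^6) ≈ 1919.4.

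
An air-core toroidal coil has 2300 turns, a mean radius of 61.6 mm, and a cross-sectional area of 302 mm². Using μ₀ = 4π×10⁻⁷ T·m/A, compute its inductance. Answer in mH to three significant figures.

L ≈ 5.19 mH

For a thin toroid, L = μ₀N²A/(2πR).
L = (4π×10⁻⁷)(2300)²(3.020×10^-4) / (2π×6.160×10^-2 m) = 5.187×10^-3 H.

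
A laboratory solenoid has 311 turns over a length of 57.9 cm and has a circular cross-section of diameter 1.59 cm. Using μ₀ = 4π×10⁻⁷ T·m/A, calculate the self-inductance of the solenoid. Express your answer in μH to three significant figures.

A = π(d/2)² = π(7.950×10^-3 m)² = 1.986×10^-4 m².
For a long solenoid, L = μ₀N²A/ℓ.
L = (4π×10⁻⁷)(311)²(1.986×10^-4)/(0.579 m) = 4.168×10^-5 H.

L ≈ 41.7 μH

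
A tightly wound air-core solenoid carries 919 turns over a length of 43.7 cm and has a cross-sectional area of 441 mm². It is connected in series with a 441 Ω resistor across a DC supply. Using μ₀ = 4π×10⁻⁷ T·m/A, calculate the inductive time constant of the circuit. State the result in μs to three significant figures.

A = 441 mm² = 4.410×10^-4 m².
L = μ₀N²A/ℓ = (4π×10⁻⁷)(919)²(4.410×10^-4)/(0.437) = 1.071×10^-3 H.
τ = L/R = (1.071×10^-3)/(441) = 2.429×10^-6 s.

τ ≈ 2.43 μs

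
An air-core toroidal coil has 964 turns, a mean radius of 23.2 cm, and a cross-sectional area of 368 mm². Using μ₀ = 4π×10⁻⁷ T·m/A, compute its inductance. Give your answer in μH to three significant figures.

For a thin toroid, L = μ₀N²A/(2πR).
L = (4π×10⁻⁷)(964)²(3.680×10^-4) / (2π×0.232 m) = 2.948×10^-4 H.

L ≈ 295 μH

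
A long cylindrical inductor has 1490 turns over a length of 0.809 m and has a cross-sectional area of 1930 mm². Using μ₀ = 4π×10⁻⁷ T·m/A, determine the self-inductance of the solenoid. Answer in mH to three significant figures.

A = 1930 mm² = 1.930×10^-3 m².
For a long solenoid, L = μ₀N²A/ℓ.
L = (4π×10⁻⁷)(1490)²(1.930×10^-3)/(0.809 m) = 6.656×10^-3 H.

L ≈ 6.66 mH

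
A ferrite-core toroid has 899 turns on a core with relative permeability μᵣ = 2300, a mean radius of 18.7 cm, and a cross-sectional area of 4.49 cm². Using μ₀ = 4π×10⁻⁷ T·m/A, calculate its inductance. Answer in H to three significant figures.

For a thin toroid, L = μ₀μᵣN²A/(2πR).
L = (4π×10⁻⁷)(2300)(899)²(4.490×10^-4) / (2π×0.187 m) = 0.8927 H.

L ≈ 0.893 H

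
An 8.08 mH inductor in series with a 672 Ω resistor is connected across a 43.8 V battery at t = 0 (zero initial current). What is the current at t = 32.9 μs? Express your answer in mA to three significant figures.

τ = L/R = 8.080×10^-3/672 = 1.202×10^-5 s; final current I_∞ = ε/R = 43.8/672 = 6.518×10^-2 A.
I(t) = I_∞(1 − e^(−t/τ)) with t/τ = 2.736.
I = (6.518×10^-2)(1 − e^(−2.736)) = 6.095×10^-2 A.

I ≈ 61.0 mA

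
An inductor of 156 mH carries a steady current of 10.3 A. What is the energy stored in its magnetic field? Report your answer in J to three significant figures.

Stored magnetic energy: U = ½LI².
U = ½(0.156 H)(10.3 A)² = 8.275 J.

U ≈ 8.28 J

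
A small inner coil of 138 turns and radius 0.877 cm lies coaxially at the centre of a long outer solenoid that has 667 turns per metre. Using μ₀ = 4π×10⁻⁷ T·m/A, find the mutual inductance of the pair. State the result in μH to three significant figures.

The outer solenoid produces a uniform field B₁ = μ₀n₁I₁ across the inner coil,
so the flux linkage is N₂Φ = N₂B₁A₂ = μ₀n₁N₂A₂·I₁, giving M = μ₀n₁N₂A₂.
A₂ = πr² = π(8.770×10^-3 m)² = 2.416×10^-4 m².
M = (4π×10⁻⁷)(667)(138)(2.416×10^-4) = 2.7949×10^-5 H.

M ≈ 27.9 μH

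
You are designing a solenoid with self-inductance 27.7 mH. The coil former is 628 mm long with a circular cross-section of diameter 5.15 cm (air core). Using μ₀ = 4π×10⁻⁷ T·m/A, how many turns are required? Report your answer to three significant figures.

N ≈ 2580 turns

A = π(d/2)² = π(2.575×10^-2 m)² = 2.083×10^-3 m².
From L = μ₀N²A/ℓ, N = √(Lℓ / (μ₀A)).
N = √[(2.770×10^-2)(0.628) / ((4π×10⁻⁷)×2.083×10^-3)] = √(6.645×10^6) ≈ 2577.9.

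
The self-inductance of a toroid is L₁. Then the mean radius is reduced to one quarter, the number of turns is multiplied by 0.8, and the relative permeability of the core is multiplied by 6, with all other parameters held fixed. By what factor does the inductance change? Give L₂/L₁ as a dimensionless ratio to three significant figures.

L₂/L₁ = 15.4

For a toroid, L ∝ μᵣN²A/R.
L₂/L₁ = (0.25)^-1 × (0.8)^2 × (6) = 15.4.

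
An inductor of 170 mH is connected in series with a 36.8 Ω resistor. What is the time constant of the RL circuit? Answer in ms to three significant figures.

τ ≈ 4.62 ms

τ = L/R = (0.17 H)/(36.8 Ω) = 4.620×10^-3 s.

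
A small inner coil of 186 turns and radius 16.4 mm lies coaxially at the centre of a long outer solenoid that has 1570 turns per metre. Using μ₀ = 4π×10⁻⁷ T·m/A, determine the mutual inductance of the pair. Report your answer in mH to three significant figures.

M ≈ 0.310 mH

The outer solenoid produces a uniform field B₁ = μ₀n₁I₁ across the inner coil,
so the flux linkage is N₂Φ = N₂B₁A₂ = μ₀n₁N₂A₂·I₁, giving M = μ₀n₁N₂A₂.
A₂ = πr² = π(1.640×10^-2 m)² = 8.450×10^-4 m².
M = (4π×10⁻⁷)(1570)(186)(8.450×10^-4) = 3.101×10^-4 H.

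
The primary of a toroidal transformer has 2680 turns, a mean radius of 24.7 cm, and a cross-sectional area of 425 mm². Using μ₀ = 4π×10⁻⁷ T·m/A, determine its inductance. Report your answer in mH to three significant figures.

L ≈ 2.47 mH

For a thin toroid, L = μ₀N²A/(2πR).
L = (4π×10⁻⁷)(2680)²(4.250×10^-4) / (2π×0.247 m) = 2.472×10^-3 H.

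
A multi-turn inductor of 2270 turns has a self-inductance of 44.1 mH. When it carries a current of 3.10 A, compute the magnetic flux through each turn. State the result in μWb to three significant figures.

From L = NΦ_B/I, the flux per turn is Φ_B = LI/N.
Φ_B = (4.410×10^-2 H)(3.10 A)/2270 = 6.022×10^-5 Wb.

Φ_B ≈ 60.2 μWb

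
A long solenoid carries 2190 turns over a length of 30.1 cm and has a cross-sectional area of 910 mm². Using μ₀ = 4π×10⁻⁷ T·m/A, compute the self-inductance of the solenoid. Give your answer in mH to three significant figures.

L ≈ 18.2 mH

A = 910 mm² = 9.100×10^-4 m².
For a long solenoid, L = μ₀N²A/ℓ.
L = (4π×10⁻⁷)(2190)²(9.100×10^-4)/(0.301 m) = 1.822×10^-2 H.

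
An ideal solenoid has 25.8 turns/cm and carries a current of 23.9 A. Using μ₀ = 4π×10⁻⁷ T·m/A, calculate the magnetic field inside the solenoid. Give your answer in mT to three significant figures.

B ≈ 77.5 mT

Inside a long solenoid, B = μ₀nI.
B = (4π×10⁻⁷)(2.580×10^3 m⁻¹)(23.9 A) = 7.749×10^-2 T.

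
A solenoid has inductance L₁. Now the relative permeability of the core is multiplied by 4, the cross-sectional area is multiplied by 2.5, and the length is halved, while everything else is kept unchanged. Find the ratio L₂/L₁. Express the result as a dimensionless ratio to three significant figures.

For a solenoid, L ∝ μᵣN²A/ℓ.
L₂/L₁ = (4) × (2.5) × (0.5)^-1 = 20.0.

L₂/L₁ = 20.0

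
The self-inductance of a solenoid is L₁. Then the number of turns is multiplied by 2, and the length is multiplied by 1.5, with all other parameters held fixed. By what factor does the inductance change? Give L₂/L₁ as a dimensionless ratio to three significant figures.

L₂/L₁ = 2.67

For a solenoid, L ∝ μᵣN²A/ℓ.
L₂/L₁ = (2)^2 × (1.5)^-1 = 2.67.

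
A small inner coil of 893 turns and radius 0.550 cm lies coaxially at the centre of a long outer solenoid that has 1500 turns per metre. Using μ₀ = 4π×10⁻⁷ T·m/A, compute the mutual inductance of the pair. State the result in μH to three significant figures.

M ≈ 160 μH

The outer solenoid produces a uniform field B₁ = μ₀n₁I₁ across the inner coil,
so the flux linkage is N₂Φ = N₂B₁A₂ = μ₀n₁N₂A₂·I₁, giving M = μ₀n₁N₂A₂.
A₂ = πr² = π(5.500×10^-3 m)² = 9.503×10^-5 m².
M = (4π×10⁻⁷)(1500)(893)(9.503×10^-5) = 1.600×10^-4 H.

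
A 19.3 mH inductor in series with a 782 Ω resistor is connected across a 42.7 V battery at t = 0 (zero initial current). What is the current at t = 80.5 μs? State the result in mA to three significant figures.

τ = L/R = 1.930×10^-2/782 = 2.468×10^-5 s; final current I_∞ = ε/R = 42.7/782 = 5.460×10^-2 A.
I(t) = I_∞(1 − e^(−t/τ)) with t/τ = 3.262.
I = (5.460×10^-2)(1 − e^(−3.262)) = 5.251×10^-2 A.

I ≈ 52.5 mA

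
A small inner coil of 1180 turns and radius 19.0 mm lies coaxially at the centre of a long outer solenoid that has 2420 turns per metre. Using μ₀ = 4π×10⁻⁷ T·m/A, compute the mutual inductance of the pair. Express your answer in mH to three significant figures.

The outer solenoid produces a uniform field B₁ = μ₀n₁I₁ across the inner coil,
so the flux linkage is N₂Φ = N₂B₁A₂ = μ₀n₁N₂A₂·I₁, giving M = μ₀n₁N₂A₂.
A₂ = πr² = π(1.900×10^-2 m)² = 1.134×10^-3 m².
M = (4π×10⁻⁷)(2420)(1180)(1.134×10^-3) = 4.070×10^-3 H.

M ≈ 4.07 mH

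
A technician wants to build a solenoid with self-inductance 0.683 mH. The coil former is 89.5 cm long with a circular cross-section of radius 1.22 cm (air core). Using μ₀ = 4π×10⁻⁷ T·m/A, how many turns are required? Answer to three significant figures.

A = πr² = π(1.220×10^-2 m)² = 4.676×10^-4 m².
From L = μ₀N²A/ℓ, N = √(Lℓ / (μ₀A)).
N = √[(6.830×10^-4)(0.895) / ((4π×10⁻⁷)×4.676×10^-4)] = √(1.040×10^6) ≈ 1020.0.

N ≈ 1020 turns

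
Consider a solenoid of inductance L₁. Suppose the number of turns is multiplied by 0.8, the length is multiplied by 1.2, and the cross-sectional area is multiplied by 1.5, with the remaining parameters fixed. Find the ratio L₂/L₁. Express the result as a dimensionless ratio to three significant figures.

L₂/L₁ = 0.800

For a solenoid, L ∝ μᵣN²A/ℓ.
L₂/L₁ = (0.8)^2 × (1.2)^-1 × (1.5) = 0.800.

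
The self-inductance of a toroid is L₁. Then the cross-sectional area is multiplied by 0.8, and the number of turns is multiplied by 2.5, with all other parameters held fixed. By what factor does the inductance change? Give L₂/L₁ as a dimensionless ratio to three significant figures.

For a toroid, L ∝ μᵣN²A/R.
L₂/L₁ = (0.8) × (2.5)^2 = 5.00.

L₂/L₁ = 5.00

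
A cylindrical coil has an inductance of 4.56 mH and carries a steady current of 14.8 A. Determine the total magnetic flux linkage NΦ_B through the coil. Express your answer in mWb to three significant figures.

From L = NΦ_B/I, the flux linkage is NΦ_B = LI.
NΦ_B = (4.560×10^-3 H)(14.8 A) = 6.749×10^-2 Wb.

NΦ_B ≈ 67.5 mWb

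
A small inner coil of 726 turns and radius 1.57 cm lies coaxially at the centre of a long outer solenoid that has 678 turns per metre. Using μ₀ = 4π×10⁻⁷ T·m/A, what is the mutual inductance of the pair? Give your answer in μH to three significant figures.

The outer solenoid produces a uniform field B₁ = μ₀n₁I₁ across the inner coil,
so the flux linkage is N₂Φ = N₂B₁A₂ = μ₀n₁N₂A₂·I₁, giving M = μ₀n₁N₂A₂.
A₂ = πr² = π(1.570×10^-2 m)² = 7.744×10^-4 m².
M = (4π×10⁻⁷)(678)(726)(7.744×10^-4) = 4.790×10^-4 H.

M ≈ 479 μH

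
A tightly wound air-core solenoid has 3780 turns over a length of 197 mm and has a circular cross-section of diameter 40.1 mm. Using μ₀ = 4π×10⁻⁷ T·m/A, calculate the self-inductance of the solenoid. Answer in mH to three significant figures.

A = π(d/2)² = π(2.005×10^-2 m)² = 1.263×10^-3 m².
For a long solenoid, L = μ₀N²A/ℓ.
L = (4π×10⁻⁷)(3780)²(1.263×10^-3)/(0.197 m) = 0.1151 H.

L ≈ 115 mH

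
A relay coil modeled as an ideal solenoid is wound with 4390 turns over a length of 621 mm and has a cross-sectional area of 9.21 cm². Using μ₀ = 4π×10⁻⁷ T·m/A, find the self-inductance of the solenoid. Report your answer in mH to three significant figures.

A = 9.21 cm² = 9.210×10^-4 m².
For a long solenoid, L = μ₀N²A/ℓ.
L = (4π×10⁻⁷)(4390)²(9.210×10^-4)/(0.621 m) = 3.592×10^-2 H.

L ≈ 35.9 mH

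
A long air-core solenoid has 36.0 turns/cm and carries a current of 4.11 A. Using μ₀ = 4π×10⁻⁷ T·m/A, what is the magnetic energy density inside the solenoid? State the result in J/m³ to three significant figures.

B = μ₀nI = (4π×10⁻⁷)(3.600×10^3)(4.11) = 1.859×10^-2 T.
u = B²/(2μ₀) = (1.859×10^-2)²/(2×4π×10⁻⁷) = 137.6 J/m³.

u ≈ 138 J/m³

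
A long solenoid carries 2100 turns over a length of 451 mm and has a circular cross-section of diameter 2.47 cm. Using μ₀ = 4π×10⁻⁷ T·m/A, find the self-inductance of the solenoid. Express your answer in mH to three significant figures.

L ≈ 5.89 mH

A = π(d/2)² = π(1.235×10^-2 m)² = 4.792×10^-4 m².
For a long solenoid, L = μ₀N²A/ℓ.
L = (4π×10⁻⁷)(2100)²(4.792×10^-4)/(0.451 m) = 5.888×10^-3 H.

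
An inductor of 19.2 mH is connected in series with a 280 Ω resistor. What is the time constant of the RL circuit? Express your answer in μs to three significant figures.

τ = L/R = (1.920×10^-2 H)/(280 Ω) = 6.857×10^-5 s.

τ ≈ 68.6 μs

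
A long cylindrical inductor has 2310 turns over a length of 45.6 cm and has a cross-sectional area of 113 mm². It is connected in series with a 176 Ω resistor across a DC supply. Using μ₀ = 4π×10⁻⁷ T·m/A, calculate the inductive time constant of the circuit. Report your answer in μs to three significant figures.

τ ≈ 9.44 μs

A = 113 mm² = 1.130×10^-4 m².
L = μ₀N²A/ℓ = (4π×10⁻⁷)(2310)²(1.130×10^-4)/(0.456) = 1.662×10^-3 H.
τ = L/R = (1.662×10^-3)/(176) = 9.441×10^-6 s.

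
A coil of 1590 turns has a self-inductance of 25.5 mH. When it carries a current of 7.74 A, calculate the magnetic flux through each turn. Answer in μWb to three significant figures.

Φ_B ≈ 124 μWb

From L = NΦ_B/I, the flux per turn is Φ_B = LI/N.
Φ_B = (2.550×10^-2 H)(7.74 A)/1590 = 1.241×10^-4 Wb.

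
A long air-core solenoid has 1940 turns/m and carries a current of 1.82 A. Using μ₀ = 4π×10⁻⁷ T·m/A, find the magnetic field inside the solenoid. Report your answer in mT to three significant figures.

Inside a long solenoid, B = μ₀nI.
B = (4π×10⁻⁷)(1.940×10^3 m⁻¹)(1.82 A) = 4.437×10^-3 T.

B ≈ 4.44 mT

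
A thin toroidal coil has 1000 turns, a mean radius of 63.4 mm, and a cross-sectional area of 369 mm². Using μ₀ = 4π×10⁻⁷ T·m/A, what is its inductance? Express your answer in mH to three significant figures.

L ≈ 1.16 mH

For a thin toroid, L = μ₀N²A/(2πR).
L = (4π×10⁻⁷)(1000)²(3.690×10^-4) / (2π×6.340×10^-2 m) = 1.164×10^-3 H.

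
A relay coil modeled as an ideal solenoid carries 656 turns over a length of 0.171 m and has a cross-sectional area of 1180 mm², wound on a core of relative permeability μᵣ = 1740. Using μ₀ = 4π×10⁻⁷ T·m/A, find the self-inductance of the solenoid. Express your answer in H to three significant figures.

L ≈ 6.49 H

A = 1180 mm² = 1.180×10^-3 m².
For a long solenoid, L = μ₀μᵣN²A/ℓ.
L = (4π×10⁻⁷)(1740)(656)²(1.180×10^-3)/(0.171 m) = 6.493 H.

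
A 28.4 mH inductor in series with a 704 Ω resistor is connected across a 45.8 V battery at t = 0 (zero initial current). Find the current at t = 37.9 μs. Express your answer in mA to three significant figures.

τ = L/R = 2.840×10^-2/704 = 4.034×10^-5 s; final current I_∞ = ε/R = 45.8/704 = 6.506×10^-2 A.
I(t) = I_∞(1 − e^(−t/τ)) with t/τ = 0.939.
I = (6.506×10^-2)(1 − e^(−0.939)) = 3.963×10^-2 A.

I ≈ 39.6 mA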